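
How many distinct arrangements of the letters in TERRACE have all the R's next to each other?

Treat the 2 copies of R as a single block. The multiset to arrange is then {RR, A, C, E, E, T}, 6 items in all.
That gives (6)!/(2!) = 360 arrangements.

360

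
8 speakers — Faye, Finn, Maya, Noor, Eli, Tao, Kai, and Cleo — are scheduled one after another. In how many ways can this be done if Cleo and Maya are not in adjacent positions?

30240

Of the 8! = 40320 arrangements, those with Cleo and Maya adjacent number 2 × 7! = 10080 (treat the pair as a block with 2 internal orders).
So 40320 − 10080 = 30240 arrangements keep them apart.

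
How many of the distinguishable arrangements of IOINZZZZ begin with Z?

420

With the first slot taken by Z, it remains to arrange the other 7 letters (IOINZZZ).
Those 7 letters have I appearing twice and Z appearing 3 times, giving (7)!/(3!·2!) = 420.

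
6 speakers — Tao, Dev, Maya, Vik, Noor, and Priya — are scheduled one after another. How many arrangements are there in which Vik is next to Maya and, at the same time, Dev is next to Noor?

Treat {Vik,Maya} as one block (2 orders) and {Dev,Noor} as another (2 orders).
That leaves 4 units to arrange: 2 × 2 × 4! = 4 × 24 = 96.

96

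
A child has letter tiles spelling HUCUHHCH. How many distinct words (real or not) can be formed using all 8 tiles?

Letter multiplicities in HUCUHHCH: C×2, H×4, U×2.
The number of distinct arrangements is 8!/(4!·2!·2!) = 40320/96 = 420.

420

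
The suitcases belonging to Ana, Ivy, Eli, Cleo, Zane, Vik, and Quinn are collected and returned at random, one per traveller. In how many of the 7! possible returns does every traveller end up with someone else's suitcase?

1854

Count assignments avoiding every fixed point. For any j of the 7 travellers fixed to their own suitcase, the other 7−j can be arranged in (7−j)! ways.
By inclusion–exclusion this is Σ_{j=0}^{7} (−1)^j C(7,j)·(7−j)!.
Computing: 5040 − 5040 + 2520 − 840 + 210 − 42 + 7 − 1 = 1854.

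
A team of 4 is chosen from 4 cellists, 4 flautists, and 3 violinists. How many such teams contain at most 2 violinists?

322

Split by how many violinists are chosen (0 through 2).
Sum: C(3,0)·C(8,4) + C(3,1)·C(8,3) + C(3,2)·C(8,2) = 70 + 168 + 84 = 322.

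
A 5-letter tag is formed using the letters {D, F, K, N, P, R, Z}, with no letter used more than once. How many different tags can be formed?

This is a permutation of 5 out of 7: P(7,5) = 7!/2!.
That product is 7 × 6 × 5 × 4 × 3 = 2520.

2520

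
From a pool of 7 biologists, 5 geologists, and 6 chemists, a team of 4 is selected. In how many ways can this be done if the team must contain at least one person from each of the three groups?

1575

With no constraint there are C(18,4) = 3060 possible selections.
Subtract selections that omit an entire group: no biologists → C(11,4) = 330; no geologists → C(13,4) = 715; no chemists → C(12,4) = 495.
Add back selections omitting two groups (i.e. drawn from a single group): C(7,4) + C(5,4) + C(6,4) = 55.
By inclusion–exclusion: 3060 − 1540 + 55 = 1575.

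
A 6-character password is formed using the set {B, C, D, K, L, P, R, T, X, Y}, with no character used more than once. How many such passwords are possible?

151200

Choose and order 6 of the 10 symbols: the first character has 10 options, the next 9, and so on down to 5.
10 × 9 × 8 × 7 × 6 × 5 = 151200.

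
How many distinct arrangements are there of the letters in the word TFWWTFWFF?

Letter multiplicities in TFWWTFWFF: F×4, T×2, W×3.
Dividing 9! = 362880 by 4!·3!·2! = 288 for the repeated letters gives 1260.

1260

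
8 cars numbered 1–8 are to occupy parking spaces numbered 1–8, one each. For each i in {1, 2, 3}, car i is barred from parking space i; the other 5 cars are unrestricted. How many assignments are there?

Let Aᵢ (for i ∈ {1, 2, 3}) be the placements that put car i in its forbidden parking space. Any j of these fix j positions, leaving (8−j)! ways to fill the rest, and there are C(3,j) ways to pick which j.
By inclusion–exclusion, the number of valid placements is Σ_{j=0}^{3} (−1)^j C(3,j)·(8−j)!.
Computing: 40320 − 15120 + 2160 − 120 = 27240.

27240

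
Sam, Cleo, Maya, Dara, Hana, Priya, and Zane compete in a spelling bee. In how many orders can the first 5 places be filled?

2520

This is an ordered selection of 5 from 7: P(7,5).
That gives 7 × 6 × 5 × 4 × 3 = 2520.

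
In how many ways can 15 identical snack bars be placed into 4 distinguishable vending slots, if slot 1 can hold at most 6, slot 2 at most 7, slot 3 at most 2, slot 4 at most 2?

10

Ignoring the caps, the number of non-negative solutions to x_1+…+x_4 = 15 is C(18,3) = 816.
Subtract solutions that violate a single cap (substitute x_i' = x_i − (cap_i+1)): x_1 ≥ 7 gives C(11,3) = 165; x_2 ≥ 8 gives C(10,3) = 120; x_3 ≥ 3 gives C(15,3) = 455; x_4 ≥ 3 gives C(15,3) = 455. Together 1195.
Add back pairs where two caps are both exceeded: 1 + 56 + 56 + 35 + 35 + 220 = 403.
Subtract triples: 0 + 0 + 10 + 4 = 14.
By inclusion–exclusion the count is 816 − 1195 + 403 − 14 = 10.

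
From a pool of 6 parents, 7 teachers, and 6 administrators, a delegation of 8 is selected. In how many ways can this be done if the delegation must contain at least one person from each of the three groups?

72513

With no constraint there are C(19,8) = 75582 possible selections.
Selections missing a whole group: no parents → C(13,8) = 1287; no teachers → C(12,8) = 495; no administrators → C(13,8) = 1287.
Add back selections omitting two groups (i.e. drawn from a single group): C(6,8) + C(7,8) + C(6,8) = 0.
By inclusion–exclusion: 75582 − 3069 + 0 = 72513.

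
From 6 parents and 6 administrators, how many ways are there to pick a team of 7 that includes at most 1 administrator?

6

Split by how many administrators are chosen (0 through 1).
Sum: C(6,0)·C(6,7) + C(6,1)·C(6,6) = 0 + 6 = 6.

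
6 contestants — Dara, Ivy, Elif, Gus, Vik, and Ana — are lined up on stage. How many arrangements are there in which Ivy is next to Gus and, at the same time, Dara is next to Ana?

96

Treat {Ivy,Gus} as one block (2 orders) and {Dara,Ana} as another (2 orders).
That leaves 4 units to arrange: 2 × 2 × 4! = 4 × 24 = 96.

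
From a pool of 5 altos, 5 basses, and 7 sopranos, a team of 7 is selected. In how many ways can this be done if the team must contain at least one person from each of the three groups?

17745

Total 7-person selections from all 17: C(17,7) = 19448.
Selections missing a whole group: no altos → C(12,7) = 792; no basses → C(12,7) = 792; no sopranos → C(10,7) = 120.
Add back selections omitting two groups (i.e. drawn from a single group): C(5,7) + C(5,7) + C(7,7) = 1.
By inclusion–exclusion: 19448 − 1704 + 1 = 17745.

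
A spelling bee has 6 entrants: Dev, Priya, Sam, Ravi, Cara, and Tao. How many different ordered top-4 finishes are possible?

This is an ordered selection of 4 from 6: P(6,4).
That gives 6 × 5 × 4 × 3 = 360.

360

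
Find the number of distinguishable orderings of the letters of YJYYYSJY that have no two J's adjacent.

There are 8!/(5!·2!) = 168 arrangements of YJYYYSJY in total.
If the two J's are adjacent, glue them into one block, leaving 7 items to arrange: (7)!/(5!) = 42 ways.
Subtracting, 168 − 42 = 126 arrangements keep the J's apart.

126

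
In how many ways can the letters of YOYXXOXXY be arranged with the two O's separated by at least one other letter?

980

Total arrangements of YOYXXOXXY: 9!/(4!·3!·2!) = 1260.
Arrangements with the O's together: treat OO as one letter, giving (8)!/(4!·3!) = 280.
Hence 1260 − 280 = 980.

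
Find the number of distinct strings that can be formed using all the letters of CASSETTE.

CASSETTE has 8 letters with E appearing twice, S appearing twice, and T appearing twice.
So there are 8! / (2!·2!·2!) = 5040 distinguishable arrangements.

5040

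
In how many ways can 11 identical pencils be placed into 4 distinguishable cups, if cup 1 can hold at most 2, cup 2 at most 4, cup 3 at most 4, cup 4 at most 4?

19

Without the upper bounds there are C(14,3) = 364 ways to split 11 among 4 cups.
Subtract solutions that violate a single cap (substitute x_i' = x_i − (cap_i+1)): x_1 ≥ 3 gives C(11,3) = 165; x_2 ≥ 5 gives C(9,3) = 84; x_3 ≥ 5 gives C(9,3) = 84; x_4 ≥ 5 gives C(9,3) = 84. Together 417.
Add back pairs where two caps are both exceeded: 20 + 20 + 20 + 4 + 4 + 4 = 72.
By inclusion–exclusion the count is 364 − 417 + 72 = 19.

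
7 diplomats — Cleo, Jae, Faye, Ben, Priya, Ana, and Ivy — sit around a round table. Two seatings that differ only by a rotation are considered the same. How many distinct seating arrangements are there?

720

Around a circle, 7 distinct people have 7!/7 = (6)! = 720 rotationally distinct seatings.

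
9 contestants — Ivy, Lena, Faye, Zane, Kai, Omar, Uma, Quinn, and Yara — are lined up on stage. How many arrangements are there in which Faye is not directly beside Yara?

There are 9! = 362880 arrangements in all. If Faye and Yara are adjacent, merging them into one block gives 2·(8)! = 80640 arrangements.
Complementary counting: 362880 − 80640 = 282240.

282240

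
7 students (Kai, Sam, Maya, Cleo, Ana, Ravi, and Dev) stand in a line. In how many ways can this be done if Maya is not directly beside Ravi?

3600

Of the 7! = 5040 arrangements, those with Maya and Ravi adjacent number 2 × 6! = 1440 (treat the pair as a block with 2 internal orders).
Complementary counting: 5040 − 1440 = 3600.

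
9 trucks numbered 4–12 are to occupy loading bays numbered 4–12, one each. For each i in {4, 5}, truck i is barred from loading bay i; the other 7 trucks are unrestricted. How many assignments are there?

287280

Let Aᵢ (for i ∈ {4, 5}) be the placements that put truck i in its forbidden loading bay. Any j of these fix j positions, leaving (9−j)! ways to fill the rest, and there are C(2,j) ways to pick which j.
By inclusion–exclusion, the number of valid placements is Σ_{j=0}^{2} (−1)^j C(2,j)·(9−j)!.
Computing: 362880 − 80640 + 5040 = 287280.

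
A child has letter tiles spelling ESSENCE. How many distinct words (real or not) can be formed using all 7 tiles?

420

The 7 letters of ESSENCE have repeats: E appearing 3 times and S appearing twice.
Dividing 7! = 5040 by 3!·2! = 12 for the repeated letters gives 420.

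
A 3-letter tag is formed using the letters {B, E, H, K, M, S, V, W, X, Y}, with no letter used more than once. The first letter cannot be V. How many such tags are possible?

648

The first letter has 10−1 = 9 choices (anything except V).
The remaining 2 letters are filled from the other 9 symbols without repetition: 9 × 8 = 72.
Total: 9 × 72 = 648.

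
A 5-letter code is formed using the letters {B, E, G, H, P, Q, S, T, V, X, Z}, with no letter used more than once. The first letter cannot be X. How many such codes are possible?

The first letter has 11−1 = 10 choices (anything except X).
The remaining 4 letters are filled from the other 10 symbols without repetition: 10 × 9 × 8 × 7 = 5040.
Total: 10 × 5040 = 50400.

50400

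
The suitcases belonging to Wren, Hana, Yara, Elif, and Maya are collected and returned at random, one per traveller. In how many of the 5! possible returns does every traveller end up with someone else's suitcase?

44

This is the derangement count D_5: permutations of 5 items with no fixed point.
By inclusion–exclusion this is Σ_{j=0}^{5} (−1)^j C(5,j)·(5−j)!.
Computing: 120 − 120 + 60 − 20 + 5 − 1 = 44.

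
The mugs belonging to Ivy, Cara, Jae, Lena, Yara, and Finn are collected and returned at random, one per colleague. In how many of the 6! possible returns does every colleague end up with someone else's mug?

265

Count assignments avoiding every fixed point. For any j of the 6 colleagues fixed to their own mug, the other 6−j can be arranged in (6−j)! ways.
By inclusion–exclusion this is Σ_{j=0}^{6} (−1)^j C(6,j)·(6−j)!.
Computing: 720 − 720 + 360 − 120 + 30 − 6 + 1 = 265.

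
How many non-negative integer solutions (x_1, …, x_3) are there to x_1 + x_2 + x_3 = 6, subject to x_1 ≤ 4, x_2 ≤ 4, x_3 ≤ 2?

12

Without the upper bounds there are C(8,2) = 28 ways to split 6 among 3 variables.
Subtract solutions that violate a single cap (substitute x_i' = x_i − (cap_i+1)): x_1 ≥ 5 gives C(3,2) = 3; x_2 ≥ 5 gives C(3,2) = 3; x_3 ≥ 3 gives C(5,2) = 10. Together 16.
No two caps can be exceeded simultaneously, so the pair terms are all 0.
By inclusion–exclusion the count is 28 − 16 + 0 = 12.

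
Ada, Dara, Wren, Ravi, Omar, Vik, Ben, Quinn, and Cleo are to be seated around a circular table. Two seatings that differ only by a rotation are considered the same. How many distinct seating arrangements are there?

Around a circle, 9 distinct people have 9!/9 = (8)! = 40320 rotationally distinct seatings.

40320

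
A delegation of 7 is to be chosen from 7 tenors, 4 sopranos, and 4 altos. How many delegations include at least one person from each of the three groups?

5768

Total 7-person selections from all 15: C(15,7) = 6435.
Subtract selections that omit an entire group: no tenors → C(8,7) = 8; no sopranos → C(11,7) = 330; no altos → C(11,7) = 330.
Add back selections omitting two groups (i.e. drawn from a single group): C(7,7) + C(4,7) + C(4,7) = 1.
By inclusion–exclusion: 6435 − 668 + 1 = 5768.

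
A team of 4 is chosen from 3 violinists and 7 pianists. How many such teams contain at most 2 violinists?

Split by how many violinists are chosen (0 through 2).
Sum: C(3,0)·C(7,4) + C(3,1)·C(7,3) + C(3,2)·C(7,2) = 35 + 105 + 63 = 203.

203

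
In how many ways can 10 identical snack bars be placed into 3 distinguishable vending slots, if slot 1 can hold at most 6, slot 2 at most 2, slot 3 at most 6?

12

Ignoring the caps, the number of non-negative solutions to x_1+…+x_3 = 10 is C(12,2) = 66.
Subtract solutions that violate a single cap (substitute x_i' = x_i − (cap_i+1)): x_1 ≥ 7 gives C(5,2) = 10; x_2 ≥ 3 gives C(9,2) = 36; x_3 ≥ 7 gives C(5,2) = 10. Together 56.
Add back pairs where two caps are both exceeded: 1 + 0 + 1 = 2.
By inclusion–exclusion the count is 66 − 56 + 2 = 12.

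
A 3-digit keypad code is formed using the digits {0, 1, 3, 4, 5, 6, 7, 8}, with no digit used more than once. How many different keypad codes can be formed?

Choose and order 3 of the 8 symbols: the first digit has 8 options, the next 7, then 6.
That product is 8 × 7 × 6 = 336.

336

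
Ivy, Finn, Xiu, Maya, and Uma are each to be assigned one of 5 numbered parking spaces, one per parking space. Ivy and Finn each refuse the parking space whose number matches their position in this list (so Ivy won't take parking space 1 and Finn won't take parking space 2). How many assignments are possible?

Let Aᵢ (for i ∈ {1, 2}) be the placements that put person i in their forbidden parking space. Any j of these fix j positions, leaving (5−j)! ways to fill the rest, and there are C(2,j) ways to pick which j.
By inclusion–exclusion, the number of valid placements is Σ_{j=0}^{2} (−1)^j C(2,j)·(5−j)!.
Computing: 120 − 48 + 6 = 78.

78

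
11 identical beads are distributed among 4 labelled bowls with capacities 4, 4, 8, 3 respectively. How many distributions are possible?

90

Ignoring the caps, the number of non-negative solutions to x_1+…+x_4 = 11 is C(14,3) = 364.
Subtract solutions that violate a single cap (substitute x_i' = x_i − (cap_i+1)): x_1 ≥ 5 gives C(9,3) = 84; x_2 ≥ 5 gives C(9,3) = 84; x_3 ≥ 9 gives C(5,3) = 10; x_4 ≥ 4 gives C(10,3) = 120. Together 298.
Add back pairs where two caps are both exceeded: 4 + 0 + 10 + 0 + 10 + 0 = 24.
By inclusion–exclusion the count is 364 − 298 + 24 = 90.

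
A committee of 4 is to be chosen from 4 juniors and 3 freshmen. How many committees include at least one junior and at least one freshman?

34

Unrestricted: C(7,4) = 35 ways to pick any 4 of the 7.
Selections missing a whole group: no juniors → C(3,4) = 0; no freshmen → C(4,4) = 1.
Both groups omitted at once is impossible, so 35 − 1 = 34.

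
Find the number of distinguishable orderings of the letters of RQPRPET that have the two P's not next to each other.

Total arrangements of RQPRPET: 7!/(2!·2!) = 1260.
Arrangements with the P's together: treat PP as one letter, giving (6)!/(2!) = 360.
Hence 1260 − 360 = 900.

900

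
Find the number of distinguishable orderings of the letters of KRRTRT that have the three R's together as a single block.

12

Treat the 3 copies of R as a single block. The multiset to arrange is then {RRR, K, T, T}, 4 items in all.
That gives (4)!/(2!) = 12 arrangements.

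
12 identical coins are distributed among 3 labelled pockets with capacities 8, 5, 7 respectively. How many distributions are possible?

38

Without the upper bounds there are C(14,2) = 91 ways to split 12 among 3 pockets.
Subtract solutions that violate a single cap (substitute x_i' = x_i − (cap_i+1)): x_1 ≥ 9 gives C(5,2) = 10; x_2 ≥ 6 gives C(8,2) = 28; x_3 ≥ 8 gives C(6,2) = 15. Together 53.
No two caps can be exceeded simultaneously, so the pair terms are all 0.
By inclusion–exclusion the count is 91 − 53 + 0 = 38.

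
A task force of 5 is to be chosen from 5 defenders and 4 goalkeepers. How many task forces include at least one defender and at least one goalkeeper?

125

Total 5-person selections from all 9: C(9,5) = 126.
Subtract selections that omit an entire group: no defenders → C(4,5) = 0; no goalkeepers → C(5,5) = 1.
Both groups omitted at once is impossible, so 126 − 1 = 125.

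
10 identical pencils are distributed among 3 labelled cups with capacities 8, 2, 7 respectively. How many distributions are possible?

21

Without the upper bounds there are C(12,2) = 66 ways to split 10 among 3 cups.
Subtract solutions that violate a single cap (substitute x_i' = x_i − (cap_i+1)): x_1 ≥ 9 gives C(3,2) = 3; x_2 ≥ 3 gives C(9,2) = 36; x_3 ≥ 8 gives C(4,2) = 6. Together 45.
No two caps can be exceeded simultaneously, so the pair terms are all 0.
By inclusion–exclusion the count is 66 − 45 + 0 = 21.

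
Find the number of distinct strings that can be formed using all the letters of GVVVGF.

GVVVGF has 6 letters with G appearing twice and V appearing 3 times.
So there are 6! / (3!·2!) = 60 distinguishable arrangements.

60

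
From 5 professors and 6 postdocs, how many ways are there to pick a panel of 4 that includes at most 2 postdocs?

Split by how many postdocs are chosen (0 through 2).
Sum: C(6,0)·C(5,4) + C(6,1)·C(5,3) + C(6,2)·C(5,2) = 5 + 60 + 150 = 215.

215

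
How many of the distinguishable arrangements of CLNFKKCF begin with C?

Fix C in the first position and arrange the remaining 7 letters.
Those 7 letters have F appearing twice and K appearing twice, giving (7)!/(2!·2!) = 1260.

1260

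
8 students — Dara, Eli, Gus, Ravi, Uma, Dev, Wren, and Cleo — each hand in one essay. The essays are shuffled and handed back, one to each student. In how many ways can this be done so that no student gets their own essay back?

This is the derangement count D_8: permutations of 8 items with no fixed point.
By inclusion–exclusion this is Σ_{j=0}^{8} (−1)^j C(8,j)·(8−j)!.
Computing: 40320 − 40320 + 20160 − 6720 + 1680 − 336 + 56 − 8 + 1 = 14833.

14833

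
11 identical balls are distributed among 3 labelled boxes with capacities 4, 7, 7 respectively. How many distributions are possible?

30

Without the upper bounds there are C(13,2) = 78 ways to split 11 among 3 boxes.
Subtract solutions that violate a single cap (substitute x_i' = x_i − (cap_i+1)): x_1 ≥ 5 gives C(8,2) = 28; x_2 ≥ 8 gives C(5,2) = 10; x_3 ≥ 8 gives C(5,2) = 10. Together 48.
No two caps can be exceeded simultaneously, so the pair terms are all 0.
By inclusion–exclusion the count is 78 − 48 + 0 = 30.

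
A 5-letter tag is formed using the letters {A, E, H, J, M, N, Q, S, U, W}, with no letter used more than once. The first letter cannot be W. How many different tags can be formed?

The first letter has 10−1 = 9 choices (anything except W).
The remaining 4 letters are filled from the other 9 symbols without repetition: 9 × 8 × 7 × 6 = 3024.
Total: 9 × 3024 = 27216.

27216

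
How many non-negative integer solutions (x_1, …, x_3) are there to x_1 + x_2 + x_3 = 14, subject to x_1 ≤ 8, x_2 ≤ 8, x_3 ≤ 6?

Ignoring the caps, the number of non-negative solutions to x_1+…+x_3 = 14 is C(16,2) = 120.
Subtract solutions that violate a single cap (substitute x_i' = x_i − (cap_i+1)): x_1 ≥ 9 gives C(7,2) = 21; x_2 ≥ 9 gives C(7,2) = 21; x_3 ≥ 7 gives C(9,2) = 36. Together 78.
No two caps can be exceeded simultaneously, so the pair terms are all 0.
By inclusion–exclusion the count is 120 − 78 + 0 = 42.

42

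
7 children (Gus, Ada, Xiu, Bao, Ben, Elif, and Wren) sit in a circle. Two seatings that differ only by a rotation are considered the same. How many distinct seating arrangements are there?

720

Around a circle, 7 distinct people have 7!/7 = (6)! = 720 rotationally distinct seatings.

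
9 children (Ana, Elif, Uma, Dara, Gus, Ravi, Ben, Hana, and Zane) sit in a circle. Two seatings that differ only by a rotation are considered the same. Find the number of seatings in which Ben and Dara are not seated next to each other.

30240

Without the restriction there are (8)! = 40320 seatings.
Seatings with Ben beside Dara: treat them as a block with 2 internal orders, giving 2 × (7)! = 10080.
Subtracting, 40320 − 10080 = 30240.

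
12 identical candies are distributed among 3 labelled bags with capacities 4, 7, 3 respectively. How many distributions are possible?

Ignoring the caps, the number of non-negative solutions to x_1+…+x_3 = 12 is C(14,2) = 91.
Subtract solutions that violate a single cap (substitute x_i' = x_i − (cap_i+1)): x_1 ≥ 5 gives C(9,2) = 36; x_2 ≥ 8 gives C(6,2) = 15; x_3 ≥ 4 gives C(10,2) = 45. Together 96.
Add back pairs where two caps are both exceeded: 0 + 10 + 1 = 11.
By inclusion–exclusion the count is 91 − 96 + 11 = 6.

6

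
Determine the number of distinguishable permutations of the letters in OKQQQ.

20

The 5 letters of OKQQQ have repeats: Q appearing 3 times.
So there are 5! / (3!) = 20 distinguishable arrangements.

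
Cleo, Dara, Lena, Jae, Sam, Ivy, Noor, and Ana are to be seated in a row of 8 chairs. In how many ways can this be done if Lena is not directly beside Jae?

30240

There are 8! = 40320 arrangements in all. If Lena and Jae are adjacent, merging them into one block gives 2·(7)! = 10080 arrangements.
So 40320 − 10080 = 30240 arrangements keep them apart.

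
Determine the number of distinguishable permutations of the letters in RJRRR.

5

Letter multiplicities in RJRRR: J×1, R×4.
The number of distinct arrangements is 5!/(4!) = 120/24 = 5.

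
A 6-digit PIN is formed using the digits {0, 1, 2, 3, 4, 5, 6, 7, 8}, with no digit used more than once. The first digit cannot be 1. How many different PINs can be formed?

The first digit has 9−1 = 8 choices (anything except 1).
The remaining 5 digits are filled from the other 8 symbols without repetition: 8 × 7 × 6 × 5 × 4 = 6720.
Total: 8 × 6720 = 53760.

53760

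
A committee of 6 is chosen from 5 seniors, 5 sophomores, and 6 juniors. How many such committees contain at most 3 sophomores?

7722

Split by how many sophomores are chosen (0 through 3).
Sum: C(5,0)·C(11,6) + C(5,1)·C(11,5) + C(5,2)·C(11,4) + C(5,3)·C(11,3) = 462 + 2310 + 3300 + 1650 = 7722.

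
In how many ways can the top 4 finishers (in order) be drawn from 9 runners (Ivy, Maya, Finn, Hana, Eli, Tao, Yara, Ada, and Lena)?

3024

There are 9 choices for 1st place, 8 for 2nd, and so on down to 6 for position 4.
That gives 9 × 8 × 7 × 6 = 3024.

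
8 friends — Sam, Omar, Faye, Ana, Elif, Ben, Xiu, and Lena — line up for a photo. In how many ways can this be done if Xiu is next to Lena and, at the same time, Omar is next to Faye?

2880

Treat {Xiu,Lena} as one block (2 orders) and {Omar,Faye} as another (2 orders).
That leaves 6 units to arrange: 2 × 2 × 6! = 4 × 720 = 2880.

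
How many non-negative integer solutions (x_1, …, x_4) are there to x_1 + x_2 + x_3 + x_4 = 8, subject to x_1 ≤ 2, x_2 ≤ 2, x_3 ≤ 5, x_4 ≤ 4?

35

Ignoring the caps, the number of non-negative solutions to x_1+…+x_4 = 8 is C(11,3) = 165.
Subtract solutions that violate a single cap (substitute x_i' = x_i − (cap_i+1)): x_1 ≥ 3 gives C(8,3) = 56; x_2 ≥ 3 gives C(8,3) = 56; x_3 ≥ 6 gives C(5,3) = 10; x_4 ≥ 5 gives C(6,3) = 20. Together 142.
Add back pairs where two caps are both exceeded: 10 + 0 + 1 + 0 + 1 + 0 = 12.
By inclusion–exclusion the count is 165 − 142 + 12 = 35.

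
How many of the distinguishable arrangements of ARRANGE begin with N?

With the first slot taken by N, it remains to arrange the other 6 letters (ARRAGE).
Those 6 letters have A appearing twice and R appearing twice, giving (6)!/(2!·2!) = 180.

180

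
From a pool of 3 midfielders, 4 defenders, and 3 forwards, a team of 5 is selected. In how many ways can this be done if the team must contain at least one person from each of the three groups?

Total 5-person selections from all 10: C(10,5) = 252.
Selections missing a whole group: no midfielders → C(7,5) = 21; no defenders → C(6,5) = 6; no forwards → C(7,5) = 21.
Add back selections omitting two groups (i.e. drawn from a single group): C(3,5) + C(4,5) + C(3,5) = 0.
By inclusion–exclusion: 252 − 48 + 0 = 204.

204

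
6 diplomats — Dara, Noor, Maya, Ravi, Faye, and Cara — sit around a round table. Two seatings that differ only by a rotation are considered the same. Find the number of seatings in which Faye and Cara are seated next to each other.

Treat {Faye, Cara} as one unit (2 internal orders) and seat the resulting 5 units around the table: (4)! circular arrangements.
So 2 × (4)! = 2 × 24 = 48.

48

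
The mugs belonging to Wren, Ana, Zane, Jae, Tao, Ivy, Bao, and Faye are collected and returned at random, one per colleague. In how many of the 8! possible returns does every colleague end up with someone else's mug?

This is the derangement count D_8: permutations of 8 items with no fixed point.
By inclusion–exclusion this is Σ_{j=0}^{8} (−1)^j C(8,j)·(8−j)!.
Computing: 40320 − 40320 + 20160 − 6720 + 1680 − 336 + 56 − 8 + 1 = 14833.

14833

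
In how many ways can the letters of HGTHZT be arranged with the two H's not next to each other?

120

Total arrangements of HGTHZT: 6!/(2!·2!) = 180.
Arrangements with the H's together: treat HH as one letter, giving (5)!/(2!) = 60.
Subtracting, 180 − 60 = 120 arrangements keep the H's apart.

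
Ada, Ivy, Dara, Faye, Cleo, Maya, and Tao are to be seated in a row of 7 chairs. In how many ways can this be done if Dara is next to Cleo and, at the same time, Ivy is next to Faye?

Treat {Dara,Cleo} as one block (2 orders) and {Ivy,Faye} as another (2 orders).
That leaves 5 units to arrange: 2 × 2 × 5! = 4 × 120 = 480.

480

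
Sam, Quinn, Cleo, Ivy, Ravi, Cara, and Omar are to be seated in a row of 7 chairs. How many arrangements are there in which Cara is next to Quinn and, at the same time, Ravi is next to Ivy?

Treat {Cara,Quinn} as one block (2 orders) and {Ravi,Ivy} as another (2 orders).
That leaves 5 units to arrange: 2 × 2 × 5! = 4 × 120 = 480.

480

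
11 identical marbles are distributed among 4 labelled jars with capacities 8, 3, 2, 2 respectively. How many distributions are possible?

26

Without the upper bounds there are C(14,3) = 364 ways to split 11 among 4 jars.
Subtract solutions that violate a single cap (substitute x_i' = x_i − (cap_i+1)): x_1 ≥ 9 gives C(5,3) = 10; x_2 ≥ 4 gives C(10,3) = 120; x_3 ≥ 3 gives C(11,3) = 165; x_4 ≥ 3 gives C(11,3) = 165. Together 460.
Add back pairs where two caps are both exceeded: 0 + 0 + 0 + 35 + 35 + 56 = 126.
Subtract triples: 0 + 0 + 0 + 4 = 4.
By inclusion–exclusion the count is 364 − 460 + 126 − 4 = 26.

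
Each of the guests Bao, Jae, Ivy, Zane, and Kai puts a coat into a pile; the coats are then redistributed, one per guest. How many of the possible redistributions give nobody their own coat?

Count assignments avoiding every fixed point. For any j of the 5 guests fixed to their own coat, the other 5−j can be arranged in (5−j)! ways.
By inclusion–exclusion this is Σ_{j=0}^{5} (−1)^j C(5,j)·(5−j)!.
Computing: 120 − 120 + 60 − 20 + 5 − 1 = 44.

44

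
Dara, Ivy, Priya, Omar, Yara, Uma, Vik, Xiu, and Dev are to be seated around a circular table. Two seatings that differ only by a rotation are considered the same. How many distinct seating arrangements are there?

Fix one person's seat to break rotational symmetry; the remaining 8 people can be arranged in (8)! = 40320 ways.

40320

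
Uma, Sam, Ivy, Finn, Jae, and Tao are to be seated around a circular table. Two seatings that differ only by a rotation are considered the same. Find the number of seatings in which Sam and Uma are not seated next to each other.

Without the restriction there are (5)! = 120 seatings.
Those with Sam next to Uma: fuse the pair into one unit and seat 5 units around a circle — 2·(4)! = 48.
Subtracting, 120 − 48 = 72.

72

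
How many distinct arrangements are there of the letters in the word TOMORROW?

3360

Letter multiplicities in TOMORROW: M×1, O×3, R×2, T×1, W×1.
So there are 8! / (3!·2!) = 3360 distinguishable arrangements.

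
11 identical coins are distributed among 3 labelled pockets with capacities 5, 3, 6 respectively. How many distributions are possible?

Ignoring the caps, the number of non-negative solutions to x_1+…+x_3 = 11 is C(13,2) = 78.
Subtract solutions that violate a single cap (substitute x_i' = x_i − (cap_i+1)): x_1 ≥ 6 gives C(7,2) = 21; x_2 ≥ 4 gives C(9,2) = 36; x_3 ≥ 7 gives C(6,2) = 15. Together 72.
Add back pairs where two caps are both exceeded: 3 + 0 + 1 = 4.
By inclusion–exclusion the count is 78 − 72 + 4 = 10.

10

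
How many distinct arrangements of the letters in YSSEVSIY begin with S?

1260

With the first slot taken by S, it remains to arrange the other 7 letters (YSEVSIY).
Those 7 letters have S appearing twice and Y appearing twice, giving (7)!/(2!·2!) = 1260.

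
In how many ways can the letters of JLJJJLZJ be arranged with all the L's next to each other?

42

Treat the 2 copies of L as a single block. The multiset to arrange is then {LL, J, J, J, J, J, Z}, 7 items in all.
That gives (7)!/(5!) = 42 arrangements.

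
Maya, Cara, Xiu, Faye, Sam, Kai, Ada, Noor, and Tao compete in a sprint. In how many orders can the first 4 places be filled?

3024

There are 9 choices for 1st place, 8 for 2nd, and so on down to 6 for position 4.
That gives 9 × 8 × 7 × 6 = 3024.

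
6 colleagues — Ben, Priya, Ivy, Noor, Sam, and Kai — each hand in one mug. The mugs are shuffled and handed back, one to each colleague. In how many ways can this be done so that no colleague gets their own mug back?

265

This is the derangement count D_6: permutations of 6 items with no fixed point.
By inclusion–exclusion this is Σ_{j=0}^{6} (−1)^j C(6,j)·(6−j)!.
Computing: 720 − 720 + 360 − 120 + 30 − 6 + 1 = 265.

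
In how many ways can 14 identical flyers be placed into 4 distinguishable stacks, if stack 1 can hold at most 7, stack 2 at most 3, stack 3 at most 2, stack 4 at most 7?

42

Ignoring the caps, the number of non-negative solutions to x_1+…+x_4 = 14 is C(17,3) = 680.
Subtract solutions that violate a single cap (substitute x_i' = x_i − (cap_i+1)): x_1 ≥ 8 gives C(9,3) = 84; x_2 ≥ 4 gives C(13,3) = 286; x_3 ≥ 3 gives C(14,3) = 364; x_4 ≥ 8 gives C(9,3) = 84. Together 818.
Add back pairs where two caps are both exceeded: 10 + 20 + 0 + 120 + 10 + 20 = 180.
By inclusion–exclusion the count is 680 − 818 + 180 = 42.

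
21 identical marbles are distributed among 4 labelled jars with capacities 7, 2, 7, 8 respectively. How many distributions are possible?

19

By stars and bars, unrestricted non-negative solutions to x_1+…+x_4 = 21 number C(21+3,3) = 2024.
Subtract solutions that violate a single cap (substitute x_i' = x_i − (cap_i+1)): x_1 ≥ 8 gives C(16,3) = 560; x_2 ≥ 3 gives C(21,3) = 1330; x_3 ≥ 8 gives C(16,3) = 560; x_4 ≥ 9 gives C(15,3) = 455. Together 2905.
Add back pairs where two caps are both exceeded: 286 + 56 + 35 + 286 + 220 + 35 = 918.
Subtract triples: 10 + 4 + 0 + 4 = 18.
By inclusion–exclusion the count is 2024 − 2905 + 918 − 18 = 19.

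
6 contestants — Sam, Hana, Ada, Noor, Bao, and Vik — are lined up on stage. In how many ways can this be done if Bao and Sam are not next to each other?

480

Of the 6! = 720 arrangements, those with Bao and Sam adjacent number 2 × 5! = 240 (treat the pair as a block with 2 internal orders).
So 720 − 240 = 480 arrangements keep them apart.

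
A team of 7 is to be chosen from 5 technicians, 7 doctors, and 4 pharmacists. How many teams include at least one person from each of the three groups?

Unrestricted: C(16,7) = 11440 ways to pick any 7 of the 16.
Subtract selections that omit an entire group: no technicians → C(11,7) = 330; no doctors → C(9,7) = 36; no pharmacists → C(12,7) = 792.
Add back selections omitting two groups (i.e. drawn from a single group): C(5,7) + C(7,7) + C(4,7) = 1.
By inclusion–exclusion: 11440 − 1158 + 1 = 10283.

10283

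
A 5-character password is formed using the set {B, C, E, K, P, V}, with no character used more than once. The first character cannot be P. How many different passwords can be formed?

The first character has 6−1 = 5 choices (anything except P).
The remaining 4 characters are filled from the other 5 symbols without repetition: 5 × 4 × 3 × 2 = 120.
Total: 5 × 120 = 600.

600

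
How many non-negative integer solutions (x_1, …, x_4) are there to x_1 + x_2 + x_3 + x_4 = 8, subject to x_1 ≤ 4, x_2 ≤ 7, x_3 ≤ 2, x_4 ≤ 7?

88

By stars and bars, unrestricted non-negative solutions to x_1+…+x_4 = 8 number C(8+3,3) = 165.
Subtract solutions that violate a single cap (substitute x_i' = x_i − (cap_i+1)): x_1 ≥ 5 gives C(6,3) = 20; x_2 ≥ 8 gives C(3,3) = 1; x_3 ≥ 3 gives C(8,3) = 56; x_4 ≥ 8 gives C(3,3) = 1. Together 78.
Add back pairs where two caps are both exceeded: 0 + 1 + 0 + 0 + 0 + 0 = 1.
By inclusion–exclusion the count is 165 − 78 + 1 = 88.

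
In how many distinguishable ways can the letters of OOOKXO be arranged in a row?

The 6 letters of OOOKXO have repeats: O appearing 4 times.
So there are 6! / (4!) = 30 distinguishable arrangements.

30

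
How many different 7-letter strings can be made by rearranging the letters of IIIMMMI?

35

IIIMMMI has 7 letters with I appearing 4 times and M appearing 3 times.
The number of distinct arrangements is 7!/(4!·3!) = 5040/144 = 35.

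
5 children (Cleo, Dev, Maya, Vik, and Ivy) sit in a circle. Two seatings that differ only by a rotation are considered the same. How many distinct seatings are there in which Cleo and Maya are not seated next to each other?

Without the restriction there are (4)! = 24 seatings.
Seatings with Cleo beside Maya: treat them as a block with 2 internal orders, giving 2 × (3)! = 12.
Subtracting, 24 − 12 = 12.

12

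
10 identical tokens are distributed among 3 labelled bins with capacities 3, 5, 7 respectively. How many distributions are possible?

Without the upper bounds there are C(12,2) = 66 ways to split 10 among 3 bins.
Subtract solutions that violate a single cap (substitute x_i' = x_i − (cap_i+1)): x_1 ≥ 4 gives C(8,2) = 28; x_2 ≥ 6 gives C(6,2) = 15; x_3 ≥ 8 gives C(4,2) = 6. Together 49.
Add back pairs where two caps are both exceeded: 1 + 0 + 0 = 1.
By inclusion–exclusion the count is 66 − 49 + 1 = 18.

18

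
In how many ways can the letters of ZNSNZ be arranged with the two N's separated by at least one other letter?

18

There are 5!/(2!·2!) = 30 arrangements of ZNSNZ in total.
Arrangements with the N's together: treat NN as one letter, giving (4)!/(2!) = 12.
Subtracting, 30 − 12 = 18 arrangements keep the N's apart.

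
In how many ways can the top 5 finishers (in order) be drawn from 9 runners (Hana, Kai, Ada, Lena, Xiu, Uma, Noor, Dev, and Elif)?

There are 9 choices for 1st place, 8 for 2nd, and so on down to 5 for position 5.
That gives 9 × 8 × 7 × 6 × 5 = 15120.

15120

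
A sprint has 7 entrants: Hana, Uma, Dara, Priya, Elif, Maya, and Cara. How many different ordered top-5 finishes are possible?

2520

There are 7 choices for 1st place, 6 for 2nd, and so on down to 3 for position 5.
That gives 7 × 6 × 5 × 4 × 3 = 2520.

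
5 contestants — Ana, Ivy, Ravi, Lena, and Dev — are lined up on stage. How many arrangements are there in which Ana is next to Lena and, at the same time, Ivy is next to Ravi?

24

Treat {Ana,Lena} as one block (2 orders) and {Ivy,Ravi} as another (2 orders).
That leaves 3 units to arrange: 2 × 2 × 3! = 4 × 6 = 24.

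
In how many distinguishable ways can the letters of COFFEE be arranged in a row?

Letter multiplicities in COFFEE: C×1, E×2, F×2, O×1.
So there are 6! / (2!·2!) = 180 distinguishable arrangements.

180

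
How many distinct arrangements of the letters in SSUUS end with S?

With the last slot taken by S, it remains to arrange the other 4 letters (SUUS).
Those 4 letters have S appearing twice and U appearing twice, giving (4)!/(2!·2!) = 6.

6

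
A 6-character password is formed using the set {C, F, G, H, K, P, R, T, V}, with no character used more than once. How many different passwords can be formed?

With no repetition, fill the 6 characters in order: 9 choices, then 8, down to 4.
9 × 8 × 7 × 6 × 5 × 4 = 60480.

60480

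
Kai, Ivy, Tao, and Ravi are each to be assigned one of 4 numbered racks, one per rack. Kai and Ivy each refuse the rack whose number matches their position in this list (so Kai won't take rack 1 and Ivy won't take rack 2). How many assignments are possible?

Let Aᵢ (for i ∈ {1, 2}) be the placements that put person i in their forbidden rack. Any j of these fix j positions, leaving (4−j)! ways to fill the rest, and there are C(2,j) ways to pick which j.
By inclusion–exclusion, the number of valid placements is Σ_{j=0}^{2} (−1)^j C(2,j)·(4−j)!.
Computing: 24 − 12 + 2 = 14.

14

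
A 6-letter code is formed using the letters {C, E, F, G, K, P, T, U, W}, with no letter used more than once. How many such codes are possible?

This is a permutation of 6 out of 9: P(9,6) = 9!/3!.
That product is 9 × 8 × 7 × 6 × 5 × 4 = 60480.

60480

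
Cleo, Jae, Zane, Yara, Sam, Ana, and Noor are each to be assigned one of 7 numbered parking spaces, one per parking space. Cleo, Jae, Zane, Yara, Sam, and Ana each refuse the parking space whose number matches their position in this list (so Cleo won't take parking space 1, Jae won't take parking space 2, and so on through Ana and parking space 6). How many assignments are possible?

2119

Let Aᵢ (for 1 ≤ i ≤ 6) be the placements that put person i in their forbidden parking space. Any j of these fix j positions, leaving (7−j)! ways to fill the rest, and there are C(6,j) ways to pick which j.
By inclusion–exclusion, the number of valid placements is Σ_{j=0}^{6} (−1)^j C(6,j)·(7−j)!.
Computing: 5040 − 4320 + 1800 − 480 + 90 − 12 + 1 = 2119.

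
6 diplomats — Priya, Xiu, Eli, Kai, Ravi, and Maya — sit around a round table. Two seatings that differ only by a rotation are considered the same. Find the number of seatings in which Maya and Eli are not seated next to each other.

72

Without the restriction there are (5)! = 120 seatings.
Seatings with Maya beside Eli: treat them as a block with 2 internal orders, giving 2 × (4)! = 48.
Subtracting, 120 − 48 = 72.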